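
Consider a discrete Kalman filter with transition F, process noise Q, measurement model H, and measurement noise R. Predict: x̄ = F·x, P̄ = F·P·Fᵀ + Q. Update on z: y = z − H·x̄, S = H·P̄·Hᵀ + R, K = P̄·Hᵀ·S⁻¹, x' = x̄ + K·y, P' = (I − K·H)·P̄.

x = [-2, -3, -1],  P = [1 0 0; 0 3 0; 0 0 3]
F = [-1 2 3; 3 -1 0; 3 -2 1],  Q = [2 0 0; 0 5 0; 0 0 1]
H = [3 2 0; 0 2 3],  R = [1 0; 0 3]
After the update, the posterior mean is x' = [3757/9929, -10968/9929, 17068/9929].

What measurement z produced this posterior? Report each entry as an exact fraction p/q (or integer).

x̄ = F·x = [-7, -3, -1]
P̄ = F·P·Fᵀ + Q = [42 -9 -6; -9 17 15; -6 15 25]
S = H·P̄·Hᵀ + R = [339 50; 50 476]
K = P̄·Hᵀ·S⁻¹ = [6651/19858 -4401/39716; -309/79432 26431/158864; 231/79432 34995/158864]
x' − x̄ = [73260/9929, 18819/9929, 26997/9929] = K·y
y = (KᵀK)⁻¹·Kᵀ·(x' − x̄) = [26, 12]
z = y + H·x̄ = [26, 12] + [-27, -9] = [-1, 3]

z = [-1, 3]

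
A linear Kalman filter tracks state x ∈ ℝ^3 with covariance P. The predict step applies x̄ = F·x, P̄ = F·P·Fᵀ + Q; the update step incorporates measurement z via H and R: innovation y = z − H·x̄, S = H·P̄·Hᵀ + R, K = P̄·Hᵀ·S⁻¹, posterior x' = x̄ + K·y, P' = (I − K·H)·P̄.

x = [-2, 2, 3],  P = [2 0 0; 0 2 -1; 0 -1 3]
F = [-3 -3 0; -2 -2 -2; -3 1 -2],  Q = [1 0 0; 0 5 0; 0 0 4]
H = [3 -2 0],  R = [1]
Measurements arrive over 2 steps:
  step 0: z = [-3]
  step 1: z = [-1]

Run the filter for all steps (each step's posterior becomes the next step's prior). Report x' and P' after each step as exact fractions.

step 0: x' = [-1125/218, -684/109, 353/109], P' = [2441/218 1812/109 1329/109; 1812/109 2717/109 1998/109; 1329/109 1998/109 4198/109]
step 1: x' = [-261468/36113, -2626772/252791, -20645/3773], P' = [1185257/5159 12434652/36113 124395/539; 12434652/36113 130516251/252791 1305930/3773; 124395/539 1305930/3773 911522/3773]

step 0: x̄ = F·x = [0, -6, 2]
step 0: P̄ = F·P·Fᵀ + Q = [37 18 6; 18 25 18; 6 18 40]
step 0: y = z − H·x̄ = [-15]
step 0: S = H·P̄·Hᵀ + R = [218]
step 0: K = P̄·Hᵀ·S⁻¹ = [75/218; 2/109; -9/109]
step 0: x' = x̄ + K·y = [-1125/218, -684/109, 353/109]
step 0: P' = (I − K·H)·P̄ = [2441/218 1812/109 1329/109; 1812/109 2717/109 1998/109; 1329/109 1998/109 4198/109]
step 1: x̄ = F·x = [7479/218, 1787/109, 595/218]
step 1: P̄ = F·P·Fᵀ + Q = [136325/218 65331/109 67335/218; 65331/109 74199/109 43215/109; 67335/218 43215/109 56027/218]
step 1: y = z − H·x̄ = [-15507/218]
step 1: S = H·P̄·Hᵀ + R = [252791/218]
step 1: K = P̄·Hᵀ·S⁻¹ = [21093/36113; 95190/252791; 435/3773]
step 1: x' = x̄ + K·y = [-261468/36113, -2626772/252791, -20645/3773]
step 1: P' = (I − K·H)·P̄ = [1185257/5159 12434652/36113 124395/539; 12434652/36113 130516251/252791 1305930/3773; 124395/539 1305930/3773 911522/3773]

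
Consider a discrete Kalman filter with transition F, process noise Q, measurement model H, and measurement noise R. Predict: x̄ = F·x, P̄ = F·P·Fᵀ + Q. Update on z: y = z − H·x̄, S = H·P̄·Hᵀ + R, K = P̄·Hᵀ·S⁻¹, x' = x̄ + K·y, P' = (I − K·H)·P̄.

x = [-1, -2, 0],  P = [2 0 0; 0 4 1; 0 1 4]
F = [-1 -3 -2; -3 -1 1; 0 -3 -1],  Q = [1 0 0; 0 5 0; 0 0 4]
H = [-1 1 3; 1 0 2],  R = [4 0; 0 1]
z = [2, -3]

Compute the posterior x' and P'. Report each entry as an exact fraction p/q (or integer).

x̄ = F·x = [7, 5, 6]
P̄ = F·P·Fᵀ + Q = [67 9 53; 9 29 6; 53 6 50]
y = z − H·x̄ = [-14, -22]
S = H·P̄·Hᵀ + R = [250 307; 307 480]
K = P̄·Hᵀ·S⁻¹ = [-421/2341 1113/2341; 11793/25751 -6416/25751; 2469/25751 6629/25751]
x' = x̄ + K·y = [-2205/2341, 104805/25751, -25898/25751]
P' = (I − K·H)·P̄ = [6819/2341 13694/2341 -2853/2341; 13694/2341 433381/25751 -78525/25751; -2853/2341 -78525/25751 19006/25751]

x' = [-2205/2341, 104805/25751, -25898/25751]
P' = [6819/2341 13694/2341 -2853/2341; 13694/2341 433381/25751 -78525/25751; -2853/2341 -78525/25751 19006/25751]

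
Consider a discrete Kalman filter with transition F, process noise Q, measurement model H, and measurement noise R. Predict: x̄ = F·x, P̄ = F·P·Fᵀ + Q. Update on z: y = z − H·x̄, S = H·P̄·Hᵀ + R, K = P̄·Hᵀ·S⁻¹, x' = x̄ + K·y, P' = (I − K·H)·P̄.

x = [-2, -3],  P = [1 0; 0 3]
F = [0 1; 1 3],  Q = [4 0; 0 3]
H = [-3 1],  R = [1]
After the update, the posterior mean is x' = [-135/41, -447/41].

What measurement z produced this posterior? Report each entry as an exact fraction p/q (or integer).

z = [-1]

x̄ = F·x = [-3, -11]
P̄ = F·P·Fᵀ + Q = [7 9; 9 31]
S = H·P̄·Hᵀ + R = [41]
K = P̄·Hᵀ·S⁻¹ = [-12/41; 4/41]
x' − x̄ = [-12/41, 4/41] = K·y
y = (KᵀK)⁻¹·Kᵀ·(x' − x̄) = [1]
z = y + H·x̄ = [1] + [-2] = [-1]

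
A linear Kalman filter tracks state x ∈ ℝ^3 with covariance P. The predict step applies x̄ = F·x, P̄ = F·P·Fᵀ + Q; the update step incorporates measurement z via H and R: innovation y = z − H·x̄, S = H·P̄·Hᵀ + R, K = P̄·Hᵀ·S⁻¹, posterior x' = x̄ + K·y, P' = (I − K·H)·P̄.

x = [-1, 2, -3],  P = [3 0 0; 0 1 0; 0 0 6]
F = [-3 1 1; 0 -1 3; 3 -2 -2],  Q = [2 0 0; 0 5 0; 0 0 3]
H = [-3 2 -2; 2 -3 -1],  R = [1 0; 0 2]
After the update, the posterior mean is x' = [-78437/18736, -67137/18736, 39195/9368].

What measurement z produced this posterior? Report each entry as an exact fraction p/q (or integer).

z = [-3, -2]

x̄ = F·x = [2, -11, -1]
P̄ = F·P·Fᵀ + Q = [36 17 -41; 17 60 -34; -41 -34 58]
S = H·P̄·Hᵀ + R = [373 -334; -334 500]
K = P̄·Hᵀ·S⁻¹ = [6177/18736 12899/37472; 7773/18736 1991/37472; -5399/9368 -8637/18736]
x' − x̄ = [-115909/18736, 138959/18736, 48563/9368] = K·y
y = (KᵀK)⁻¹·Kᵀ·(x' − x̄) = [23, -40]
z = y + H·x̄ = [23, -40] + [-26, 38] = [-3, -2]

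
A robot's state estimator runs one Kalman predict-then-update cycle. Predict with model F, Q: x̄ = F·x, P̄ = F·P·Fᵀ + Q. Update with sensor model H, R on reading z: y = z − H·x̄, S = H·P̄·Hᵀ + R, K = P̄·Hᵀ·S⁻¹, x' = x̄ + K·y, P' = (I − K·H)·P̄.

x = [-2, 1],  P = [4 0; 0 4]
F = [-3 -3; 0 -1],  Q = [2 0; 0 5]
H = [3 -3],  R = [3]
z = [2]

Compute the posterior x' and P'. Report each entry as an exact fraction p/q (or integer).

x' = [-43/89, -104/89]
P' = [820/89 789/89; 789/89 1575/178]

x̄ = F·x = [3, -1]
P̄ = F·P·Fᵀ + Q = [74 12; 12 9]
y = z − H·x̄ = [-10]
S = H·P̄·Hᵀ + R = [534]
K = P̄·Hᵀ·S⁻¹ = [31/89; 3/178]
x' = x̄ + K·y = [-43/89, -104/89]
P' = (I − K·H)·P̄ = [820/89 789/89; 789/89 1575/178]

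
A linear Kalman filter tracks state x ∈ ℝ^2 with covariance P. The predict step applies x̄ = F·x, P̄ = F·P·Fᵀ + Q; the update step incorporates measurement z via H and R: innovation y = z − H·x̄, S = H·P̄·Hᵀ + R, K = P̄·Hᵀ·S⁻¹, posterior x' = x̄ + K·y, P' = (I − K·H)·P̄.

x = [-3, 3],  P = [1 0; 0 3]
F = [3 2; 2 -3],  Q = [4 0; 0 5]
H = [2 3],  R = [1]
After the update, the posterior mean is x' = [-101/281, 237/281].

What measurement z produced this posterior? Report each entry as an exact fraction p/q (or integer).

z = [2]

x̄ = F·x = [-3, -15]
P̄ = F·P·Fᵀ + Q = [25 -12; -12 36]
S = H·P̄·Hᵀ + R = [281]
K = P̄·Hᵀ·S⁻¹ = [14/281; 84/281]
x' − x̄ = [742/281, 4452/281] = K·y
y = (KᵀK)⁻¹·Kᵀ·(x' − x̄) = [53]
z = y + H·x̄ = [53] + [-51] = [2]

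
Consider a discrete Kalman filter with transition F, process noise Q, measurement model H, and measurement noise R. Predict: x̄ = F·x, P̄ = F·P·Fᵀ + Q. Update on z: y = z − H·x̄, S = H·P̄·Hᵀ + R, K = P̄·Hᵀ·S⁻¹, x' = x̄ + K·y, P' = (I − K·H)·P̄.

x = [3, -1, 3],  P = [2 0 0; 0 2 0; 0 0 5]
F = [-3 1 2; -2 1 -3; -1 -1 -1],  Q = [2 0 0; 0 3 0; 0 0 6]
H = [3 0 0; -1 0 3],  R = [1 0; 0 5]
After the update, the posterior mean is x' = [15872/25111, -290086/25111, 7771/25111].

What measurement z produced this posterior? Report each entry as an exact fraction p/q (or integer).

z = [2, 1]

x̄ = F·x = [-4, -16, -5]
P̄ = F·P·Fᵀ + Q = [42 -16 -6; -16 58 17; -6 17 15]
S = H·P̄·Hᵀ + R = [379 -180; -180 218]
K = P̄·Hᵀ·S⁻¹ = [8334/25111 -30/25111; 798/25111 16753/50222; 2628/25111 16089/50222]
x' − x̄ = [116316/25111, 111690/25111, 133326/25111] = K·y
y = (KᵀK)⁻¹·Kᵀ·(x' − x̄) = [14, 12]
z = y + H·x̄ = [14, 12] + [-12, -11] = [2, 1]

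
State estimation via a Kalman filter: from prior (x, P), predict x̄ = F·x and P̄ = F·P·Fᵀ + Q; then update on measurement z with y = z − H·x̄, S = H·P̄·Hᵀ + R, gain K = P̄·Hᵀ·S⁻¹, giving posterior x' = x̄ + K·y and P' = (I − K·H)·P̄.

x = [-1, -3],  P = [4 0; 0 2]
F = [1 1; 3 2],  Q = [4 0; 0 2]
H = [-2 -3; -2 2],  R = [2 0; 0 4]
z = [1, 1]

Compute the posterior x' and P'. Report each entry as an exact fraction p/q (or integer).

x̄ = F·x = [-4, -9]
P̄ = F·P·Fᵀ + Q = [10 16; 16 46]
y = z − H·x̄ = [-34, 11]
S = H·P̄·Hᵀ + R = [648 -204; -204 100]
K = P̄·Hᵀ·S⁻¹ = [-272/1449 -127/483; -85/414 25/138]
x' = x̄ + K·y = [-739/1449, -11/414]
P' = (I − K·H)·P̄ = [566/1449 -28/207; -28/207 47/207]

x' = [-739/1449, -11/414]
P' = [566/1449 -28/207; -28/207 47/207]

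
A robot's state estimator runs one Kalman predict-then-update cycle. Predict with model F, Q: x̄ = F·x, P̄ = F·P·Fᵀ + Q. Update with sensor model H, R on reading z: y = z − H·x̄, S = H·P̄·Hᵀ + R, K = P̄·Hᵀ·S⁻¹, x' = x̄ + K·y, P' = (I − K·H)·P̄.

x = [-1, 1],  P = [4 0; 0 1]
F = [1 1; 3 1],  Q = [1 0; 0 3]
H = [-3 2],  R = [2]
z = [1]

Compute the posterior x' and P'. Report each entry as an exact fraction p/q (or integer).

x̄ = F·x = [0, -2]
P̄ = F·P·Fᵀ + Q = [6 13; 13 40]
y = z − H·x̄ = [5]
S = H·P̄·Hᵀ + R = [60]
K = P̄·Hᵀ·S⁻¹ = [2/15; 41/60]
x' = x̄ + K·y = [2/3, 17/12]
P' = (I − K·H)·P̄ = [74/15 113/15; 113/15 719/60]

x' = [2/3, 17/12]
P' = [74/15 113/15; 113/15 719/60]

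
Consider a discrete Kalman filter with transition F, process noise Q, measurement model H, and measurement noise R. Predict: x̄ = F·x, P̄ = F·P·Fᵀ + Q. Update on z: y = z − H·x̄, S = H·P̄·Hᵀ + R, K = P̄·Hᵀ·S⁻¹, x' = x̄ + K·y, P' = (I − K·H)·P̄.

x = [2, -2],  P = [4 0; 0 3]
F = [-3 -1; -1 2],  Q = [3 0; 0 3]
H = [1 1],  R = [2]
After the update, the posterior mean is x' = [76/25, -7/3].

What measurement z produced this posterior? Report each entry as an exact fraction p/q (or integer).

z = [1]

x̄ = F·x = [-4, -6]
P̄ = F·P·Fᵀ + Q = [42 6; 6 19]
S = H·P̄·Hᵀ + R = [75]
K = P̄·Hᵀ·S⁻¹ = [16/25; 1/3]
x' − x̄ = [176/25, 11/3] = K·y
y = (KᵀK)⁻¹·Kᵀ·(x' − x̄) = [11]
z = y + H·x̄ = [11] + [-10] = [1]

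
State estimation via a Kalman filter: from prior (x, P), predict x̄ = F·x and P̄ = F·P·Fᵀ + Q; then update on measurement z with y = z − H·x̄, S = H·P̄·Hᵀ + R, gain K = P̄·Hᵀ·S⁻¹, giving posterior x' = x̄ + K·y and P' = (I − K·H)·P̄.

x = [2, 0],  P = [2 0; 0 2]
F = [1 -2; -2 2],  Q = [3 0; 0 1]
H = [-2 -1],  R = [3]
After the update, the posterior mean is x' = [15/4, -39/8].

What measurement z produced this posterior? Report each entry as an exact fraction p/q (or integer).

x̄ = F·x = [2, -4]
P̄ = F·P·Fᵀ + Q = [13 -12; -12 17]
S = H·P̄·Hᵀ + R = [24]
K = P̄·Hᵀ·S⁻¹ = [-7/12; 7/24]
x' − x̄ = [7/4, -7/8] = K·y
y = (KᵀK)⁻¹·Kᵀ·(x' − x̄) = [-3]
z = y + H·x̄ = [-3] + [0] = [-3]

z = [-3]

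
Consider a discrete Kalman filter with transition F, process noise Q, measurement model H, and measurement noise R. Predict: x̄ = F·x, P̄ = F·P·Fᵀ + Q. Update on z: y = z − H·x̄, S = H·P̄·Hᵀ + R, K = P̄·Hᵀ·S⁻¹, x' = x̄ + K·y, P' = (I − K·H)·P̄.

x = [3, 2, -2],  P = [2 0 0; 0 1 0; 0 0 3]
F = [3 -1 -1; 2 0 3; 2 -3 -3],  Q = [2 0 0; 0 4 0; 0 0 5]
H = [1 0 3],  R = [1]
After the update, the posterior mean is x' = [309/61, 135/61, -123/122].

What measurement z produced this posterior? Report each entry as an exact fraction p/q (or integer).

z = [2]

x̄ = F·x = [9, 0, 6]
P̄ = F·P·Fᵀ + Q = [24 3 24; 3 39 -19; 24 -19 49]
S = H·P̄·Hᵀ + R = [610]
K = P̄·Hᵀ·S⁻¹ = [48/305; -27/305; 171/610]
x' − x̄ = [-240/61, 135/61, -855/122] = K·y
y = (KᵀK)⁻¹·Kᵀ·(x' − x̄) = [-25]
z = y + H·x̄ = [-25] + [27] = [2]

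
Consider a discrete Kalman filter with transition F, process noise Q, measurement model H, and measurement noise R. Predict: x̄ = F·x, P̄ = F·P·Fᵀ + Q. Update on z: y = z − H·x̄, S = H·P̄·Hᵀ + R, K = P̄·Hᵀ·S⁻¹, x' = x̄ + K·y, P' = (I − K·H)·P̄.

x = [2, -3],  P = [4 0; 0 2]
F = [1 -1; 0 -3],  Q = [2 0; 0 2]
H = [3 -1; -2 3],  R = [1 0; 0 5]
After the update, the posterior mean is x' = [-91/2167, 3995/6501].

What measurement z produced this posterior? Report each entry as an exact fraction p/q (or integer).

x̄ = F·x = [5, 9]
P̄ = F·P·Fᵀ + Q = [8 6; 6 20]
S = H·P̄·Hᵀ + R = [57 -42; -42 145]
K = P̄·Hᵀ·S⁻¹ = [898/2167 290/2167; 1726/6501 884/2167]
x' − x̄ = [-10926/2167, -54514/6501] = K·y
y = (KᵀK)⁻¹·Kᵀ·(x' − x̄) = [-7, -16]
z = y + H·x̄ = [-7, -16] + [6, 17] = [-1, 1]

z = [-1, 1]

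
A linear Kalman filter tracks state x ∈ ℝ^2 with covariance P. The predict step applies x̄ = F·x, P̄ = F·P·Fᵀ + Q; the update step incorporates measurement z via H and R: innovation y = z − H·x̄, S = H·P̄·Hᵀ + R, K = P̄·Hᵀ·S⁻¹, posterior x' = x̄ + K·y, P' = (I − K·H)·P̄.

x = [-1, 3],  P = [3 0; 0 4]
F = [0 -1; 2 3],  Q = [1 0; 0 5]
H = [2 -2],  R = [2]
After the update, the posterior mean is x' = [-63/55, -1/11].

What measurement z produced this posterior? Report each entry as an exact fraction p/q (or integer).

z = [-2]

x̄ = F·x = [-3, 7]
P̄ = F·P·Fᵀ + Q = [5 -12; -12 53]
S = H·P̄·Hᵀ + R = [330]
K = P̄·Hᵀ·S⁻¹ = [17/165; -13/33]
x' − x̄ = [102/55, -78/11] = K·y
y = (KᵀK)⁻¹·Kᵀ·(x' − x̄) = [18]
z = y + H·x̄ = [18] + [-20] = [-2]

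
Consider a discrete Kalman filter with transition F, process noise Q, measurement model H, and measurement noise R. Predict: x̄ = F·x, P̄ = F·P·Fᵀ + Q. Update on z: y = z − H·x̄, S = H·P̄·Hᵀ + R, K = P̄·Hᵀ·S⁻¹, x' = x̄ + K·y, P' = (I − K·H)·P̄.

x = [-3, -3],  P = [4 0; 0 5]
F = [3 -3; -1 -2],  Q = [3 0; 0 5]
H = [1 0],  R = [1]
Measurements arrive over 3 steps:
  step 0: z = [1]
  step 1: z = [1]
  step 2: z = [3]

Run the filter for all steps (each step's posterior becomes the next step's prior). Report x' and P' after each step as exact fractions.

step 0: x' = [84/85, 783/85], P' = [84/85 18/85; 18/85 2141/85]
step 1: x' = [17859/20041, -67122/20041], P' = [19956/20041 12540/20041; 12540/20041 306157/20041]
step 2: x' = [8563203/2789461, -709995/2789461], P' = [2769420/2789461 1739454/2789461; 1739454/2789461 43184253/2789461]

step 0: x̄ = F·x = [0, 9]
step 0: P̄ = F·P·Fᵀ + Q = [84 18; 18 29]
step 0: y = z − H·x̄ = [1]
step 0: S = H·P̄·Hᵀ + R = [85]
step 0: K = P̄·Hᵀ·S⁻¹ = [84/85; 18/85]
step 0: x' = x̄ + K·y = [84/85, 783/85]
step 0: P' = (I − K·H)·P̄ = [84/85 18/85; 18/85 2141/85]
step 1: x̄ = F·x = [-2097/85, -330/17]
step 1: P̄ = F·P·Fᵀ + Q = [19956/85 2508/17; 2508/17 1829/17]
step 1: y = z − H·x̄ = [2182/85]
step 1: S = H·P̄·Hᵀ + R = [20041/85]
step 1: K = P̄·Hᵀ·S⁻¹ = [19956/20041; 12540/20041]
step 1: x' = x̄ + K·y = [17859/20041, -67122/20041]
step 1: P' = (I − K·H)·P̄ = [19956/20041 12540/20041; 12540/20041 306157/20041]
step 2: x̄ = F·x = [254943/20041, 116385/20041]
step 2: P̄ = F·P·Fᵀ + Q = [2769420/20041 1739454/20041; 1739454/20041 1394949/20041]
step 2: y = z − H·x̄ = [-194820/20041]
step 2: S = H·P̄·Hᵀ + R = [2789461/20041]
step 2: K = P̄·Hᵀ·S⁻¹ = [2769420/2789461; 1739454/2789461]
step 2: x' = x̄ + K·y = [8563203/2789461, -709995/2789461]
step 2: P' = (I − K·H)·P̄ = [2769420/2789461 1739454/2789461; 1739454/2789461 43184253/2789461]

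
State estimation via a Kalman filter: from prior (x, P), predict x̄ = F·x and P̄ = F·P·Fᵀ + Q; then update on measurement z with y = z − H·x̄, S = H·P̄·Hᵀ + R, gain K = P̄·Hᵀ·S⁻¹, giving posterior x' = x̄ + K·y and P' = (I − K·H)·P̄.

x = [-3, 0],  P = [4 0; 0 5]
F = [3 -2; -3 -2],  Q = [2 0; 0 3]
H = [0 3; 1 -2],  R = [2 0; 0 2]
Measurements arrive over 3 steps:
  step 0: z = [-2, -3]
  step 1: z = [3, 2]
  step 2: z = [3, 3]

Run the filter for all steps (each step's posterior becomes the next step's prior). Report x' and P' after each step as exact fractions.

step 0: x̄ = F·x = [-9, 9]
step 0: P̄ = F·P·Fᵀ + Q = [58 -16; -16 59]
step 0: y = z − H·x̄ = [-29, 24]
step 0: S = H·P̄·Hᵀ + R = [533 -402; -402 360]
step 0: K = P̄·Hᵀ·S⁻¹ = [525/841 1593/1682; 821/2523 -67/7569]
step 0: x' = x̄ + K·y = [-3678/841, -546/841]
step 0: P' = (I − K·H)·P̄ = [2293/841 350/841; 350/841 1642/7569]
step 1: x̄ = F·x = [-9942/841, 12126/841]
step 1: P̄ = F·P·Fᵀ + Q = [169639/7569 -179165/7569; -179165/7569 252808/7569]
step 1: y = z − H·x̄ = [-33855/841, 35876/841]
step 1: S = H·P̄·Hᵀ + R = [254490/841 -684781/2523; -684781/2523 1912669/7569]
step 1: K = P̄·Hᵀ·S⁻¹ = [7475148/21201089 13881145/21201089; 5791917/21201089 -1369562/21201089]
step 1: x' = x̄ + K·y = [40603562/21201089, 14107787/21201089]
step 1: P' = (I − K·H)·P̄ = [37729154/21201089 4983432/21201089; 4983432/21201089 3861278/21201089]
step 2: x̄ = F·x = [7199624/1630853, -150026260/21201089]
step 2: P̄ = F·P·Fᵀ + Q = [25969884/1630853 -24932098/1630853; -24932098/1630853 478411949/21201089]
step 2: y = z − H·x̄ = [513682047/21201089, -47149195/3028727]
step 2: S = H·P̄·Hᵀ + R = [4348109719/21201089 -548974788/3028727; -548974788/3028727 512875366/3028727]
step 2: K = P̄·Hᵀ·S⁻¹ = [7017416442/19880487499 12970495436/19880487499; 5430119979/19880487499 -1280941172/19880487499]
step 2: x' = x̄ + K·y = [55874411298/19880487499, 10826206877/19880487499]
step 2: P' = (I − K·H)·P̄ = [35297546128/19880487499 4678277628/19880487499; 4678277628/19880487499 3620079986/19880487499]

step 0: x' = [-3678/841, -546/841], P' = [2293/841 350/841; 350/841 1642/7569]
step 1: x' = [40603562/21201089, 14107787/21201089], P' = [37729154/21201089 4983432/21201089; 4983432/21201089 3861278/21201089]
step 2: x' = [55874411298/19880487499, 10826206877/19880487499], P' = [35297546128/19880487499 4678277628/19880487499; 4678277628/19880487499 3620079986/19880487499]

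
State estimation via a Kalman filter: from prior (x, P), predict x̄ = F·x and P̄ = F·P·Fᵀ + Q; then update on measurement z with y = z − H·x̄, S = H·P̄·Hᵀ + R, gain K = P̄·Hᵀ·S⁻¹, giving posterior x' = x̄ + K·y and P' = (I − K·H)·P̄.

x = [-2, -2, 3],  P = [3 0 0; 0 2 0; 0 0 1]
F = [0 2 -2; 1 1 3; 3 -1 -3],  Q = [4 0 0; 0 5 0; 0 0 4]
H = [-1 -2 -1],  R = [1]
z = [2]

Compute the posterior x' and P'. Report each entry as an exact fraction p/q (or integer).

x' = [-1076/123, 989/123, -1159/123]
P' = [1772/123 -722/123 -314/123; -722/123 1181/123 -1606/123; -314/123 -1606/123 3566/123]

x̄ = F·x = [-10, 5, -13]
P̄ = F·P·Fᵀ + Q = [16 -2 2; -2 19 -2; 2 -2 42]
y = z − H·x̄ = [-11]
S = H·P̄·Hᵀ + R = [123]
K = P̄·Hᵀ·S⁻¹ = [-14/123; -34/123; -40/123]
x' = x̄ + K·y = [-1076/123, 989/123, -1159/123]
P' = (I − K·H)·P̄ = [1772/123 -722/123 -314/123; -722/123 1181/123 -1606/123; -314/123 -1606/123 3566/123]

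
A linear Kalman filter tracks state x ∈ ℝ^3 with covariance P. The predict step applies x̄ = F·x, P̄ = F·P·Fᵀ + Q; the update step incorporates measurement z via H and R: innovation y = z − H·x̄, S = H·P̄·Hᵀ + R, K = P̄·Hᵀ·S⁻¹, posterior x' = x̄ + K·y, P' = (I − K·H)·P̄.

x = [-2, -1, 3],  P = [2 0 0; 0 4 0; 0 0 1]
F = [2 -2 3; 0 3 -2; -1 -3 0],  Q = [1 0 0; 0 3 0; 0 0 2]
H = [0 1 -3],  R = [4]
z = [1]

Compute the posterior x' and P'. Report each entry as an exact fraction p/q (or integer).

x' = [2111/623, -1832/623, -785/623]
P' = [13082/623 -5100/623 -1580/623; -5100/623 3988/623 1128/623; -1580/623 1128/623 584/623]

x̄ = F·x = [7, -9, 5]
P̄ = F·P·Fᵀ + Q = [34 -30 20; -30 43 -36; 20 -36 40]
y = z − H·x̄ = [25]
S = H·P̄·Hᵀ + R = [623]
K = P̄·Hᵀ·S⁻¹ = [-90/623; 151/623; -156/623]
x' = x̄ + K·y = [2111/623, -1832/623, -785/623]
P' = (I − K·H)·P̄ = [13082/623 -5100/623 -1580/623; -5100/623 3988/623 1128/623; -1580/623 1128/623 584/623]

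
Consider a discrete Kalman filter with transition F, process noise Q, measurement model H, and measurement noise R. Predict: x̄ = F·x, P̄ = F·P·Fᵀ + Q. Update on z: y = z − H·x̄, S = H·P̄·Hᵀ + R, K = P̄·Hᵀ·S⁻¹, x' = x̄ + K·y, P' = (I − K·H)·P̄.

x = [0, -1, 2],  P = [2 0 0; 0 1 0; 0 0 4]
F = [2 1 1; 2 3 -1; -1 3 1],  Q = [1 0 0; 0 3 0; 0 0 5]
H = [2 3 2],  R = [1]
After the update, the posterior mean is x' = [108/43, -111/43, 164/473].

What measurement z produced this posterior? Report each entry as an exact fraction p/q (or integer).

x̄ = F·x = [1, -5, -1]
P̄ = F·P·Fᵀ + Q = [14 7 3; 7 24 1; 3 1 20]
S = H·P̄·Hᵀ + R = [473]
K = P̄·Hᵀ·S⁻¹ = [5/43; 8/43; 49/473]
x' − x̄ = [65/43, 104/43, 637/473] = K·y
y = (KᵀK)⁻¹·Kᵀ·(x' − x̄) = [13]
z = y + H·x̄ = [13] + [-15] = [-2]

z = [-2]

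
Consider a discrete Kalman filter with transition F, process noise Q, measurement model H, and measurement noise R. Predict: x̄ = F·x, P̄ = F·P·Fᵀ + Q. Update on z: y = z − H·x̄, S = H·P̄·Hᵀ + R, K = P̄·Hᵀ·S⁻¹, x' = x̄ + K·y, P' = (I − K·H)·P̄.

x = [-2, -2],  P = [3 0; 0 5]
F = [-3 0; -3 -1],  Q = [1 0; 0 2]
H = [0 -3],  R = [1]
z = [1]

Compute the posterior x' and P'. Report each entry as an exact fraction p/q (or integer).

x' = [-183/307, -94/307]
P' = [2035/307 27/307; 27/307 34/307]

x̄ = F·x = [6, 8]
P̄ = F·P·Fᵀ + Q = [28 27; 27 34]
y = z − H·x̄ = [25]
S = H·P̄·Hᵀ + R = [307]
K = P̄·Hᵀ·S⁻¹ = [-81/307; -102/307]
x' = x̄ + K·y = [-183/307, -94/307]
P' = (I − K·H)·P̄ = [2035/307 27/307; 27/307 34/307]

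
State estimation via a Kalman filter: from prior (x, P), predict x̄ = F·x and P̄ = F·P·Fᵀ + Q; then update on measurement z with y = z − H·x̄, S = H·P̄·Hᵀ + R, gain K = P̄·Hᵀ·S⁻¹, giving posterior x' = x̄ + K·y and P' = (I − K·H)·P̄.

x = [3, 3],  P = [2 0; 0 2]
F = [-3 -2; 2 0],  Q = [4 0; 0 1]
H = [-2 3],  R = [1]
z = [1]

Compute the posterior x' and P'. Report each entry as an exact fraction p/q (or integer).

x̄ = F·x = [-15, 6]
P̄ = F·P·Fᵀ + Q = [30 -12; -12 9]
y = z − H·x̄ = [-47]
S = H·P̄·Hᵀ + R = [346]
K = P̄·Hᵀ·S⁻¹ = [-48/173; 51/346]
x' = x̄ + K·y = [-339/173, -321/346]
P' = (I − K·H)·P̄ = [582/173 372/173; 372/173 513/346]

x' = [-339/173, -321/346]
P' = [582/173 372/173; 372/173 513/346]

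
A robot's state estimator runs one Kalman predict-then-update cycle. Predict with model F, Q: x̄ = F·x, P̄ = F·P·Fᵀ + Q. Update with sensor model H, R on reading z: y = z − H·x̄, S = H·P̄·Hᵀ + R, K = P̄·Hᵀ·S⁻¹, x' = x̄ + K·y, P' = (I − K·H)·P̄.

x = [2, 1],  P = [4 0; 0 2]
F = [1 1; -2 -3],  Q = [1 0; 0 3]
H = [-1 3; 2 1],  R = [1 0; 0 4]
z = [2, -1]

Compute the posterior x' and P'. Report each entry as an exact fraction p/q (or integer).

x̄ = F·x = [3, -7]
P̄ = F·P·Fᵀ + Q = [7 -14; -14 37]
y = z − H·x̄ = [26, 0]
S = H·P̄·Hᵀ + R = [425 27; 27 13]
K = P̄·Hᵀ·S⁻¹ = [-637/4796 1323/4796; 691/2398 225/2398]
x' = x̄ + K·y = [-1087/2398, 590/1199]
P' = (I − K·H)·P̄ = [2359/4796 287/2398; 287/2398 163/1199]

x' = [-1087/2398, 590/1199]
P' = [2359/4796 287/2398; 287/2398 163/1199]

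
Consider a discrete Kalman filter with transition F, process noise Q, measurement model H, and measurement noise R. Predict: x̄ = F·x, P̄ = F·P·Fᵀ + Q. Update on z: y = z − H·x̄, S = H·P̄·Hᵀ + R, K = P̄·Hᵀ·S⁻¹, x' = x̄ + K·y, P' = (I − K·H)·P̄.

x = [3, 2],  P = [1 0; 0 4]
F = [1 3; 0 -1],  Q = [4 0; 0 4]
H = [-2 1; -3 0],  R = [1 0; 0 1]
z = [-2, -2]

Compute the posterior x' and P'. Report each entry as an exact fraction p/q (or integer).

x̄ = F·x = [9, -2]
P̄ = F·P·Fᵀ + Q = [41 -12; -12 8]
y = z − H·x̄ = [18, 25]
S = H·P̄·Hᵀ + R = [221 282; 282 370]
K = P̄·Hᵀ·S⁻¹ = [-47/1123 -675/2246; 844/1123 -534/1123]
x' = x̄ + K·y = [1647/2246, -404/1123]
P' = (I − K·H)·P̄ = [225/2246 178/1123; 178/1123 1200/1123]

x' = [1647/2246, -404/1123]
P' = [225/2246 178/1123; 178/1123 1200/1123]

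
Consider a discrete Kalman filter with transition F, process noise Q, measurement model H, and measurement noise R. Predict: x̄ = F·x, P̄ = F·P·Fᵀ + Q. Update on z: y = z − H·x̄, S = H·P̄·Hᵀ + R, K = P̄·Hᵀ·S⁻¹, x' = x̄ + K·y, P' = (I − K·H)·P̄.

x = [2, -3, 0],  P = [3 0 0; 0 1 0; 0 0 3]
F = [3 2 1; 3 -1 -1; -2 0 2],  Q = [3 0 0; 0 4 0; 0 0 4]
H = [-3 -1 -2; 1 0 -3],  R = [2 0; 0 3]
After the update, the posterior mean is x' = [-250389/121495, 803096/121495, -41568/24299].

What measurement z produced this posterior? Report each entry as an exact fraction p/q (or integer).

z = [3, 3]

x̄ = F·x = [0, 9, -4]
P̄ = F·P·Fᵀ + Q = [37 22 -12; 22 35 -24; -12 -24 28]
S = H·P̄·Hᵀ + R = [374 -121; -121 364]
K = P̄·Hᵀ·S⁻¹ = [-30843/121495 1283/11045; -7918/121495 2613/11045; -2032/24299 -644/2209]
x' − x̄ = [-250389/121495, -290359/121495, 55628/24299] = K·y
y = (KᵀK)⁻¹·Kᵀ·(x' − x̄) = [4, -9]
z = y + H·x̄ = [4, -9] + [-1, 12] = [3, 3]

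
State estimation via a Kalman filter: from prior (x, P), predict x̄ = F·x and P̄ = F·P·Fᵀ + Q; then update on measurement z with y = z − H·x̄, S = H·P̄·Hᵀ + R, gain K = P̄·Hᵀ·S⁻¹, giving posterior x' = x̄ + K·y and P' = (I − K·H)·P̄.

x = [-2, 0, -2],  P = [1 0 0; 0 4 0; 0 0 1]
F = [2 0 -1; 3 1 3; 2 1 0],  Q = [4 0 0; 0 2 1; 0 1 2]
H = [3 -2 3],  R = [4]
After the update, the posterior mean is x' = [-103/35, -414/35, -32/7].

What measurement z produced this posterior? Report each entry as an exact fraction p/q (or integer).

z = [1]

x̄ = F·x = [-2, -12, -4]
P̄ = F·P·Fᵀ + Q = [9 3 4; 3 24 11; 4 11 10]
S = H·P̄·Hᵀ + R = [175]
K = P̄·Hᵀ·S⁻¹ = [33/175; -6/175; 4/35]
x' − x̄ = [-33/35, 6/35, -4/7] = K·y
y = (KᵀK)⁻¹·Kᵀ·(x' − x̄) = [-5]
z = y + H·x̄ = [-5] + [6] = [1]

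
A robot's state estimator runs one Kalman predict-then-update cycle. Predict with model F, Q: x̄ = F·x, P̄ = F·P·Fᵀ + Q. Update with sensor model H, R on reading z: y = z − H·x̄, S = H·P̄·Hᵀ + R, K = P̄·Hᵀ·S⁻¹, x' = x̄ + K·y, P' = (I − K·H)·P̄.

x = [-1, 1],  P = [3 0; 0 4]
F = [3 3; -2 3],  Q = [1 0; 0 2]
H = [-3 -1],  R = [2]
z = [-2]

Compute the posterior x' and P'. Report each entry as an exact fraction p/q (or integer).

x' = [-315/368, 421/92]
P' = [751/184 -537/46; -537/46 812/23]

x̄ = F·x = [0, 5]
P̄ = F·P·Fᵀ + Q = [64 18; 18 50]
y = z − H·x̄ = [3]
S = H·P̄·Hᵀ + R = [736]
K = P̄·Hᵀ·S⁻¹ = [-105/368; -13/92]
x' = x̄ + K·y = [-315/368, 421/92]
P' = (I − K·H)·P̄ = [751/184 -537/46; -537/46 812/23]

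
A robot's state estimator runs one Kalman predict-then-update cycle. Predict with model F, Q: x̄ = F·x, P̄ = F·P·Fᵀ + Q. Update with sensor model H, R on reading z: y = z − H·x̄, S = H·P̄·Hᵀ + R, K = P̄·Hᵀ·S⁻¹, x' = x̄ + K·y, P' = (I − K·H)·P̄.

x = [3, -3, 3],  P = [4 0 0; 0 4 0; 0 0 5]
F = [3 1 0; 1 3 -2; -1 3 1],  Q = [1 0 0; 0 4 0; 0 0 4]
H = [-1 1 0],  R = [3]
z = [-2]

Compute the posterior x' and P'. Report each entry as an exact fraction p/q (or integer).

x̄ = F·x = [6, -12, -9]
P̄ = F·P·Fᵀ + Q = [41 24 0; 24 64 22; 0 22 49]
y = z − H·x̄ = [16]
S = H·P̄·Hᵀ + R = [60]
K = P̄·Hᵀ·S⁻¹ = [-17/60; 2/3; 11/30]
x' = x̄ + K·y = [22/15, -4/3, -47/15]
P' = (I − K·H)·P̄ = [2171/60 106/3 187/30; 106/3 112/3 22/3; 187/30 22/3 614/15]

x' = [22/15, -4/3, -47/15]
P' = [2171/60 106/3 187/30; 106/3 112/3 22/3; 187/30 22/3 614/15]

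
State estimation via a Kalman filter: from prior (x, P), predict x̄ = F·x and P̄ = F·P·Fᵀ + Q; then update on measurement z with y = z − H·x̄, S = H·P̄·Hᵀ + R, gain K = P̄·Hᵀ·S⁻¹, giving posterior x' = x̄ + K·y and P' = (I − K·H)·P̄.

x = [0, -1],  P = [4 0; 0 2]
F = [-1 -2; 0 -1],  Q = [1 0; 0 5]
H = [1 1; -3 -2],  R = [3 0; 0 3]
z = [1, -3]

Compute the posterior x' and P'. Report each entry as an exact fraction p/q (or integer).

x̄ = F·x = [2, 1]
P̄ = F·P·Fᵀ + Q = [13 4; 4 7]
y = z − H·x̄ = [-2, 5]
S = H·P̄·Hᵀ + R = [31 -73; -73 196]
K = P̄·Hᵀ·S⁻¹ = [-11/83 -24/83; 86/249 -1/249]
x' = x̄ + K·y = [68/83, 24/83]
P' = (I − K·H)·P̄ = [138/83 -171/83; -171/83 257/83]

x' = [68/83, 24/83]
P' = [138/83 -171/83; -171/83 257/83]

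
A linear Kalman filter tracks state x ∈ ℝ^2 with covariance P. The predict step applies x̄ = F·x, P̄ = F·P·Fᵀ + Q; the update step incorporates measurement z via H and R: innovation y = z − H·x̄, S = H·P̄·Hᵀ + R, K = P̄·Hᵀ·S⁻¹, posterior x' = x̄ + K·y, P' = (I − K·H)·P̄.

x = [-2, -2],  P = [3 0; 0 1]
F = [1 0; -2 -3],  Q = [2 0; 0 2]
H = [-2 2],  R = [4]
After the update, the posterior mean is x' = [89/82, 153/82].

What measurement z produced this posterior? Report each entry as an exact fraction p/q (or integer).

z = [1]

x̄ = F·x = [-2, 10]
P̄ = F·P·Fᵀ + Q = [5 -6; -6 23]
S = H·P̄·Hᵀ + R = [164]
K = P̄·Hᵀ·S⁻¹ = [-11/82; 29/82]
x' − x̄ = [253/82, -667/82] = K·y
y = (KᵀK)⁻¹·Kᵀ·(x' − x̄) = [-23]
z = y + H·x̄ = [-23] + [24] = [1]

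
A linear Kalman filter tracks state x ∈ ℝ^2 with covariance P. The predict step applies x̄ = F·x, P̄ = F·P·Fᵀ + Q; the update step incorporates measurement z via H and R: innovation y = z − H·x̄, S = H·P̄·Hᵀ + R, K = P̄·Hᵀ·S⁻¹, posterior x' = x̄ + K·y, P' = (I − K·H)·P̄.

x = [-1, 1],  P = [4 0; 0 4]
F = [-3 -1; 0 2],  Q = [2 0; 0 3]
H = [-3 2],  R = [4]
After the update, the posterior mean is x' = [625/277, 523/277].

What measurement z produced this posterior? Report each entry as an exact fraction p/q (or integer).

x̄ = F·x = [2, 2]
P̄ = F·P·Fᵀ + Q = [42 -8; -8 19]
S = H·P̄·Hᵀ + R = [554]
K = P̄·Hᵀ·S⁻¹ = [-71/277; 31/277]
x' − x̄ = [71/277, -31/277] = K·y
y = (KᵀK)⁻¹·Kᵀ·(x' − x̄) = [-1]
z = y + H·x̄ = [-1] + [-2] = [-3]

z = [-3]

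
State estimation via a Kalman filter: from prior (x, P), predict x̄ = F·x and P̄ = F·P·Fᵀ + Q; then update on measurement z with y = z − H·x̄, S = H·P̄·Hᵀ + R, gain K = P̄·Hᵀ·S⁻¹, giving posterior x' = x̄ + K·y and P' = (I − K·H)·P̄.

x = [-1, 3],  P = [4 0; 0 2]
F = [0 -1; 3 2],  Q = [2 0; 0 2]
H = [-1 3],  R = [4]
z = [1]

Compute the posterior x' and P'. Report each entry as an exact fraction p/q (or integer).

x̄ = F·x = [-3, 3]
P̄ = F·P·Fᵀ + Q = [4 -4; -4 46]
y = z − H·x̄ = [-11]
S = H·P̄·Hᵀ + R = [446]
K = P̄·Hᵀ·S⁻¹ = [-8/223; 71/223]
x' = x̄ + K·y = [-581/223, -112/223]
P' = (I − K·H)·P̄ = [764/223 244/223; 244/223 176/223]

x' = [-581/223, -112/223]
P' = [764/223 244/223; 244/223 176/223]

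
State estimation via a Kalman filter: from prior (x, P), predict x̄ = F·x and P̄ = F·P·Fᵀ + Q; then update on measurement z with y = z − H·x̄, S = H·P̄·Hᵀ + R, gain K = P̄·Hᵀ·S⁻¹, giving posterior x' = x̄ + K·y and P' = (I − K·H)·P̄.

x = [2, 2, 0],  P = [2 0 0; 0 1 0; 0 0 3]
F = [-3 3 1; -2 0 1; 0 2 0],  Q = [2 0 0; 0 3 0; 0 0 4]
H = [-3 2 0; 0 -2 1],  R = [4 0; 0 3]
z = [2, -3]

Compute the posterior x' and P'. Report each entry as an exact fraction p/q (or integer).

x̄ = F·x = [0, -4, 4]
P̄ = F·P·Fᵀ + Q = [32 15 6; 15 14 0; 6 0 8]
y = z − H·x̄ = [10, -15]
S = H·P̄·Hᵀ + R = [168 16; 16 67]
K = P̄·Hᵀ·S⁻¹ = [-2019/5500 -372/1375; -691/11000 -554/1375; -667/5500 204/1375]
x' = x̄ + K·y = [213/550, 1557/1100, 309/550]
P' = (I − K·H)·P̄ = [3517/2750 6513/5500 4281/2750; 6513/5500 18157/11000 11509/5500; 4281/2750 11509/5500 12733/2750]

x' = [213/550, 1557/1100, 309/550]
P' = [3517/2750 6513/5500 4281/2750; 6513/5500 18157/11000 11509/5500; 4281/2750 11509/5500 12733/2750]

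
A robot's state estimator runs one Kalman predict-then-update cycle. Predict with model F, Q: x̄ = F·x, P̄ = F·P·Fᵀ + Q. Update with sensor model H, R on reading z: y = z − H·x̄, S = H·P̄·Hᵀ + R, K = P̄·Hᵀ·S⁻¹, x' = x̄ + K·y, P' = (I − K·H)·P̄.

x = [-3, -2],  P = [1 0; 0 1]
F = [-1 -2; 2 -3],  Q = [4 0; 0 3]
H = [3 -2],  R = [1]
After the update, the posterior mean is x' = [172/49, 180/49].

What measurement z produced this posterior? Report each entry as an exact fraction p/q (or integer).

z = [3]

x̄ = F·x = [7, 0]
P̄ = F·P·Fᵀ + Q = [9 4; 4 16]
S = H·P̄·Hᵀ + R = [98]
K = P̄·Hᵀ·S⁻¹ = [19/98; -10/49]
x' − x̄ = [-171/49, 180/49] = K·y
y = (KᵀK)⁻¹·Kᵀ·(x' − x̄) = [-18]
z = y + H·x̄ = [-18] + [21] = [3]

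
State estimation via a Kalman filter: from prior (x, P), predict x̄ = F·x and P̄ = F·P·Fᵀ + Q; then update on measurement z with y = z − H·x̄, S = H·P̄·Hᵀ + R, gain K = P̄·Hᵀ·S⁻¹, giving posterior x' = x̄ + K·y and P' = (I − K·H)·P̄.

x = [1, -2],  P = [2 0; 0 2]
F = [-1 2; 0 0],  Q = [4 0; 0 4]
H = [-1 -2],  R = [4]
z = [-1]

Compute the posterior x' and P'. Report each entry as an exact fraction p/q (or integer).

x̄ = F·x = [-5, 0]
P̄ = F·P·Fᵀ + Q = [14 0; 0 4]
y = z − H·x̄ = [-6]
S = H·P̄·Hᵀ + R = [34]
K = P̄·Hᵀ·S⁻¹ = [-7/17; -4/17]
x' = x̄ + K·y = [-43/17, 24/17]
P' = (I − K·H)·P̄ = [140/17 -56/17; -56/17 36/17]

x' = [-43/17, 24/17]
P' = [140/17 -56/17; -56/17 36/17]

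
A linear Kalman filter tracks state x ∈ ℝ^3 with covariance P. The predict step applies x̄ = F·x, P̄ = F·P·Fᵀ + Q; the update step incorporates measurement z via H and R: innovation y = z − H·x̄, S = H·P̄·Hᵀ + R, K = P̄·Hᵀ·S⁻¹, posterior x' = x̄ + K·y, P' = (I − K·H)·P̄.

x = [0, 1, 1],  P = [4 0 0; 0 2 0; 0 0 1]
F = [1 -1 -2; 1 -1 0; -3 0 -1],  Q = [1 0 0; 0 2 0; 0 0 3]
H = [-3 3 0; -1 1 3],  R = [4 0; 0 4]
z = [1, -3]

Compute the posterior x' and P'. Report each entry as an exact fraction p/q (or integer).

x̄ = F·x = [-3, -1, -1]
P̄ = F·P·Fᵀ + Q = [11 6 -10; 6 8 -12; -10 -12 40]
y = z − H·x̄ = [-5, -2]
S = H·P̄·Hᵀ + R = [67 3; 3 359]
K = P̄·Hᵀ·S⁻¹ = [-1320/6011 -575/6011; 564/6011 -574/6011; -627/6011 1981/6011]
x' = x̄ + K·y = [-10283/6011, -7683/6011, -6838/6011]
P' = (I − K·H)·P̄ = [26196/6011 24436/6011 -180/6011; 24436/6011 25188/6011 -1016/6011; -180/6011 -1016/6011 2920/6011]

x' = [-10283/6011, -7683/6011, -6838/6011]
P' = [26196/6011 24436/6011 -180/6011; 24436/6011 25188/6011 -1016/6011; -180/6011 -1016/6011 2920/6011]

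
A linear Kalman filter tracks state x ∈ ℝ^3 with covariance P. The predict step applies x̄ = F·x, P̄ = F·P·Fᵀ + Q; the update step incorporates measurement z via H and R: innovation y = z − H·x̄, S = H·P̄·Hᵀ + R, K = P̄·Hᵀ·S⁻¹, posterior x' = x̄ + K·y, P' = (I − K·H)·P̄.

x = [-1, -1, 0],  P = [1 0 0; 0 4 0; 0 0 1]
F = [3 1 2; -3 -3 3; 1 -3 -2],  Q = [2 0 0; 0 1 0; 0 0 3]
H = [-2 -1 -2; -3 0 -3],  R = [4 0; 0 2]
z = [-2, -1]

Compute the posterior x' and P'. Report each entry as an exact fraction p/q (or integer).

x̄ = F·x = [-4, 6, 2]
P̄ = F·P·Fᵀ + Q = [19 -15 -13; -15 55 27; -13 27 44]
y = z − H·x̄ = [0, -7]
S = H·P̄·Hᵀ + R = [255 258; 258 335]
K = P̄·Hᵀ·S⁻¹ = [1883/6287 -1788/6287; -17177/18861 3734/6287; -5821/18861 -251/6287]
x' = x̄ + K·y = [-12632/6287, 11584/6287, 14331/6287]
P' = (I − K·H)·P̄ = [81620/6287 -9916/6287 -80428/6287; -9916/6287 83644/18861 22280/18861; -80428/6287 22280/18861 241786/18861]

x' = [-12632/6287, 11584/6287, 14331/6287]
P' = [81620/6287 -9916/6287 -80428/6287; -9916/6287 83644/18861 22280/18861; -80428/6287 22280/18861 241786/18861]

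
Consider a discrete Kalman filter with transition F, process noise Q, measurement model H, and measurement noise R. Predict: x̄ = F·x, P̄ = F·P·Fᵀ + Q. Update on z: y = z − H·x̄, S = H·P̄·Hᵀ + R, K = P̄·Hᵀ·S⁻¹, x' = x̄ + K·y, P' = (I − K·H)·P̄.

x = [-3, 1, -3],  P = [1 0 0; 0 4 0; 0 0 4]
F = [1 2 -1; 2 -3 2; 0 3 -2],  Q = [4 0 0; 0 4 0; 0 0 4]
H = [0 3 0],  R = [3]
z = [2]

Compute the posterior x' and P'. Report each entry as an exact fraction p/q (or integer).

x̄ = F·x = [2, -15, 9]
P̄ = F·P·Fᵀ + Q = [25 -30 32; -30 60 -52; 32 -52 56]
y = z − H·x̄ = [47]
S = H·P̄·Hᵀ + R = [543]
K = P̄·Hᵀ·S⁻¹ = [-30/181; 60/181; -52/181]
x' = x̄ + K·y = [-1048/181, 105/181, -815/181]
P' = (I − K·H)·P̄ = [1825/181 -30/181 1112/181; -30/181 60/181 -52/181; 1112/181 -52/181 2024/181]

x' = [-1048/181, 105/181, -815/181]
P' = [1825/181 -30/181 1112/181; -30/181 60/181 -52/181; 1112/181 -52/181 2024/181]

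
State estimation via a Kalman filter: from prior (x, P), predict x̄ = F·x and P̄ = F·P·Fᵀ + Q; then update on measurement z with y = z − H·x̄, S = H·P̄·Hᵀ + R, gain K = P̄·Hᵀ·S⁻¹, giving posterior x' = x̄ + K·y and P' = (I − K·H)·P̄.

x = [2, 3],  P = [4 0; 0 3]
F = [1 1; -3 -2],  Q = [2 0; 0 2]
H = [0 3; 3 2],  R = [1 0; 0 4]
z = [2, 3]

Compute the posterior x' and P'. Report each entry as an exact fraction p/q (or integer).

x̄ = F·x = [5, -12]
P̄ = F·P·Fᵀ + Q = [9 -18; -18 50]
y = z − H·x̄ = [38, 12]
S = H·P̄·Hᵀ + R = [451 138; 138 69]
K = P̄·Hᵀ·S⁻¹ = [-36/175 1131/4025; 58/175 2/525]
x' = x̄ + K·y = [319/575, 16/25]
P' = (I − K·H)·P̄ = [1692/4025 -12/175; -12/175 58/525]

x' = [319/575, 16/25]
P' = [1692/4025 -12/175; -12/175 58/525]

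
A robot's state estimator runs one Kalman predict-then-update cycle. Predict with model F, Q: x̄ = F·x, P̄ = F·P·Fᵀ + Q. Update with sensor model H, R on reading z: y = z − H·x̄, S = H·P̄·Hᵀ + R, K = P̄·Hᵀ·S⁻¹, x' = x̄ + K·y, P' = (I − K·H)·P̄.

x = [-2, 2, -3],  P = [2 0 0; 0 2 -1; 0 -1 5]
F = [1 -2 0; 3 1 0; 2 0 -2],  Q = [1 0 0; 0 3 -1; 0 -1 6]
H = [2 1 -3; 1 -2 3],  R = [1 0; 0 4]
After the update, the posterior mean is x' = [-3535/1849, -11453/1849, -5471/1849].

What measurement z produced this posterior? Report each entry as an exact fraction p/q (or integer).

z = [-1, 2]

x̄ = F·x = [-6, -4, 2]
P̄ = F·P·Fᵀ + Q = [11 2 0; 2 23 13; 0 13 34]
S = H·P̄·Hᵀ + R = [304 -219; -219 249]
K = P̄·Hᵀ·S⁻¹ = [2503/9245 7384/27735; -1361/9245 -4148/27735; -1839/9245 3613/27735]
x' − x̄ = [7559/1849, -4057/1849, -9169/1849] = K·y
y = (KᵀK)⁻¹·Kᵀ·(x' − x̄) = [21, -6]
z = y + H·x̄ = [21, -6] + [-22, 8] = [-1, 2]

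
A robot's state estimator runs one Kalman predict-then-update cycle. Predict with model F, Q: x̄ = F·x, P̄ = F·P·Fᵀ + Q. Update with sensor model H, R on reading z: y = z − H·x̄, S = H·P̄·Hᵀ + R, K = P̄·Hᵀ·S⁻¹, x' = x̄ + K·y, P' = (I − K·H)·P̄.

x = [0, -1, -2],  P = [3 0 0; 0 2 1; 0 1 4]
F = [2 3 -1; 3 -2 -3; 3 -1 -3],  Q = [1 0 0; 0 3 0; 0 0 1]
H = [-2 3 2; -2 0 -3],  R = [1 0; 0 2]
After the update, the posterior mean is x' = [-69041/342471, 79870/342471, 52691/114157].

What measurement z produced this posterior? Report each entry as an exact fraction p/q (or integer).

x̄ = F·x = [-1, 8, 7]
P̄ = F·P·Fᵀ + Q = [29 11 16; 11 86 76; 16 76 72]
S = H·P̄·Hᵀ + R = [1831 -1034; -1034 958]
K = P̄·Hᵀ·S⁻¹ = [-51449/342471 -93424/342471; 56602/342471 -28279/342471; 11548/114157 -17088/114157]
x' − x̄ = [273430/342471, -2659898/342471, -746408/114157] = K·y
y = (KᵀK)⁻¹·Kᵀ·(x' − x̄) = [-38, 18]
z = y + H·x̄ = [-38, 18] + [40, -19] = [2, -1]

z = [2, -1]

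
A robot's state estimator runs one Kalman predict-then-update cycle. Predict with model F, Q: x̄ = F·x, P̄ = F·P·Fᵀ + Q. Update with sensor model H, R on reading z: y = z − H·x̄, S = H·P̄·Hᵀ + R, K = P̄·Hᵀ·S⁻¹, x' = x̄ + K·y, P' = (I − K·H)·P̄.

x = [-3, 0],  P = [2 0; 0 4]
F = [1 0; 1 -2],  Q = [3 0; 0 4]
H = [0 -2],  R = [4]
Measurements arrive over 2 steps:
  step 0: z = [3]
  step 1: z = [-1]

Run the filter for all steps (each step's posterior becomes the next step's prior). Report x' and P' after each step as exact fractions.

step 0: x' = [-66/23, -36/23], P' = [111/23 2/23; 2/23 22/23]
step 1: x' = [-1705/612, 295/612], P' = [1897/306 107/306; 107/306 283/306]

step 0: x̄ = F·x = [-3, -3]
step 0: P̄ = F·P·Fᵀ + Q = [5 2; 2 22]
step 0: y = z − H·x̄ = [-3]
step 0: S = H·P̄·Hᵀ + R = [92]
step 0: K = P̄·Hᵀ·S⁻¹ = [-1/23; -11/23]
step 0: x' = x̄ + K·y = [-66/23, -36/23]
step 0: P' = (I − K·H)·P̄ = [111/23 2/23; 2/23 22/23]
step 1: x̄ = F·x = [-66/23, 6/23]
step 1: P̄ = F·P·Fᵀ + Q = [180/23 107/23; 107/23 283/23]
step 1: y = z − H·x̄ = [-11/23]
step 1: S = H·P̄·Hᵀ + R = [1224/23]
step 1: K = P̄·Hᵀ·S⁻¹ = [-107/612; -283/612]
step 1: x' = x̄ + K·y = [-1705/612, 295/612]
step 1: P' = (I − K·H)·P̄ = [1897/306 107/306; 107/306 283/306]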